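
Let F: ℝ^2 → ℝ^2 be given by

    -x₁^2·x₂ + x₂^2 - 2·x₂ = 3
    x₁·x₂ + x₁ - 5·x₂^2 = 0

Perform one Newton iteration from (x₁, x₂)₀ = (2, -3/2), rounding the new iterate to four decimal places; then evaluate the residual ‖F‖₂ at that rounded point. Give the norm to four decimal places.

3.1127

At (2, -3/2): F = (8.2500, -12.2500).
Jacobian J = [[-2·x₁·x₂, -x₁^2 + 2·x₂ - 2], [x₂ + 1, x₁ - 10·x₂]].
At the point, J = [[6.0000, -9.0000], [-0.5000, 17.0000]] (det J = 97.5000).
Solving J·Δ = −F gives Δ = (-0.3077, 0.7115).
Then the next iterate is (x₁, x₂)₁ = (1.6923, -0.7885).
Re-evaluating at (1.6923, -0.7885): F = (1.456901, -2.750740), so ‖F‖₂ = 3.1127.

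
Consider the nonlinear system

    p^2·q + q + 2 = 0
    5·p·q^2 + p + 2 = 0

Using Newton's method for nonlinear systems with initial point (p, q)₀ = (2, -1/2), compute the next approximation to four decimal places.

At (2, -1/2): F = (-0.5000, 6.5000).
Jacobian J = [[2·p·q, p^2 + 1], [5·q^2 + 1, 10·p·q]].
At the point, J = [[-2.0000, 5.0000], [2.2500, -10.0000]] (det J = 8.7500).
Solving J·Δ = −F gives Δ = (3.1429, 1.3571).
Then the next iterate is (p, q)₁ = (5.1429, 0.8571).

(5.1429, 0.8571)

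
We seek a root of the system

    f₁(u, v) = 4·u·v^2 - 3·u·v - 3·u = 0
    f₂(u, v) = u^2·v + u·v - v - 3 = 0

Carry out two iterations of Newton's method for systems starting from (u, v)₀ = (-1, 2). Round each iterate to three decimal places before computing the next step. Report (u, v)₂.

(-1.115, 1.772)

At (-1, 2): F = (-7.000, -5.000).
Jacobian J = [[4·v^2 - 3·v - 3, 8·u·v - 3·u], [2·u·v + v, u^2 + u - 1]].
At the point, J = [[7.000, -13.000], [-2.000, -1.000]] (det J = -33.000).
Solving J·Δ = −F gives Δ = (-1.758, -1.485).
Then the next iterate is (u, v)₁ = (-2.758, 0.515).
Round to (-2.758, 0.515) and repeat: F = (9.60915, -1.01799), J = [[-3.48410, -3.08896], [-2.32574, 3.84856]].
Δ = (1.643, 1.257), so (u, v)₂ = (-1.115, 1.772).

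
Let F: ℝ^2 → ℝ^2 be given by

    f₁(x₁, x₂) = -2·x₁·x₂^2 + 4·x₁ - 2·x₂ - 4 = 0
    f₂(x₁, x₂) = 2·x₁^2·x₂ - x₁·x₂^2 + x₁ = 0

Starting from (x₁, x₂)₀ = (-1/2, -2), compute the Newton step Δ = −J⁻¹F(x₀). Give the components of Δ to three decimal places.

At (-1/2, -2): F = (2.000, 0.500).
Jacobian J = [[-2·x₂^2 + 4, -4·x₁·x₂ - 2], [4·x₁·x₂ - x₂^2 + 1, 2·x₁^2 - 2·x₁·x₂]].
At the point, J = [[-4.000, -6.000], [1.000, -1.500]] (det J = 12.000).
Solving J·Δ = −F gives Δ = (0.000, 0.333).

(0.000, 0.333)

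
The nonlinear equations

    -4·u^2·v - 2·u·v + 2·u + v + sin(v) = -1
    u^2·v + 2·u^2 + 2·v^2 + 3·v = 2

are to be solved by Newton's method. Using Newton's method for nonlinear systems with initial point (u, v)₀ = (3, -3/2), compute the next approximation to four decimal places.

(1.6243, -1.2288)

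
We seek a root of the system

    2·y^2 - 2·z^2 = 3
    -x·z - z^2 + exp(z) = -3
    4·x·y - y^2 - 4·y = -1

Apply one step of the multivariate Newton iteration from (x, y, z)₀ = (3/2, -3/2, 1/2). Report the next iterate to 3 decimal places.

(-0.603, -3.174, 6.021)

At (3/2, -3/2, 1/2): F = (1.000, 3.64872, -4.250).
Jacobian J = [[0, 4·y, -4·z], [-z, 0, -x - 2·z + exp(z)], [4·y, 4·x - 2·y - 4, 0]].
At the point, J = [[0.000, -6.000, -2.000], [-0.500, 0.000, -0.85128], [-6.000, 5.000, 0.000]] (det J = -25.64603).
Solving J·Δ = −F gives Δ = (-2.103, -1.674, 5.521).
Then the next iterate is (x, y, z)₁ = (-0.603, -3.174, 6.021).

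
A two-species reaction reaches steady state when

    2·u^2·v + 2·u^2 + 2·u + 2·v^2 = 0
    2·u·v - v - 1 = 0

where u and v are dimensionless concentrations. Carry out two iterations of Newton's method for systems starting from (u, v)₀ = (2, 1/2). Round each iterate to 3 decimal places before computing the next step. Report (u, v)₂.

At (2, 1/2): F = (16.500, 0.500).
Jacobian J = [[4·u·v + 4·u + 2, 2·u^2 + 4·v], [2·v, 2·u - 1]].
At the point, J = [[14.000, 10.000], [1.000, 3.000]] (det J = 32.000).
Solving J·Δ = −F gives Δ = (-1.391, 0.297).
Then the next iterate is (u, v)₁ = (0.609, 0.797).
Round to (0.609, 0.797) and repeat: F = (3.82136, -0.82625), J = [[6.37749, 3.92976], [1.594, 0.218]].
Δ = (0.837, -2.331), so (u, v)₂ = (1.446, -1.534).

(1.446, -1.534)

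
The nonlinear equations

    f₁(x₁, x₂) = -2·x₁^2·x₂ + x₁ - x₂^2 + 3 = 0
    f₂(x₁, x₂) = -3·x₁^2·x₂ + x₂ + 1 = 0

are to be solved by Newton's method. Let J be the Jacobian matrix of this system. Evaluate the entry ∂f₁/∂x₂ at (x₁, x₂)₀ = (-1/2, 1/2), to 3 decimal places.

∂f₁/∂x₂ = -2·x₁^2 - 2·x₂.
At (-1/2, 1/2) this is -1.500.

-1.500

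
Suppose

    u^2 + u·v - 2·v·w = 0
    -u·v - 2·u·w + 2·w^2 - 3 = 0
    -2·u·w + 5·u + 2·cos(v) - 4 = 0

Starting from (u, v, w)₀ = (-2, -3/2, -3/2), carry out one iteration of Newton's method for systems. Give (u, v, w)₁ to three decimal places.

At (-2, -3/2, -3/2): F = (2.500, -7.500, -19.85853).
Jacobian J = [[2·u + v, u - 2·w, -2·v], [-v - 2·w, -u, -2·u + 4·w], [-2·w + 5, -2·sin(v), -2·u]].
At the point, J = [[-5.500, 1.000, 3.000], [4.500, 2.000, -2.000], [8.000, 1.99499, 4.000]] (det J = -121.01253).
Solving J·Δ = −F gives Δ = (1.438, 1.738, 1.223).
Then the next iterate is (u, v, w)₁ = (-0.562, 0.238, -0.277).

(-0.562, 0.238, -0.277)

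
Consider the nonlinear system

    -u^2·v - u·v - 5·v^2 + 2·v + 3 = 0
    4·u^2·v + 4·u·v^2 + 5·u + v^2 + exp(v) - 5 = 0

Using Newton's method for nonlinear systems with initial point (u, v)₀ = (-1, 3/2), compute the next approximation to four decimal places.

At (-1, 3/2): F = (-5.2500, -6.268311).
Jacobian J = [[-2·u·v - v, -u^2 - u - 10·v + 2], [8·u·v + 4·v^2 + 5, 4·u^2 + 8·u·v + 2·v + exp(v)]].
At the point, J = [[1.5000, -13.0000], [2.0000, -0.518311]] (det J = 25.222534).
Solving J·Δ = −F gives Δ = (3.1229, -0.0435).
Then the next iterate is (u, v)₁ = (2.1229, 1.4565).

(2.1229, 1.4565)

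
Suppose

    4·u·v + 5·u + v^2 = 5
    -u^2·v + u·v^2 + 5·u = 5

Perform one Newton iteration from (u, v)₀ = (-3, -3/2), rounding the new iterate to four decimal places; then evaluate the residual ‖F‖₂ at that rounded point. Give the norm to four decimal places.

44.1963

At (-3, -3/2): F = (0.2500, -13.2500).
Jacobian J = [[4·v + 5, 4·u + 2·v], [-2·u·v + v^2 + 5, -u^2 + 2·u·v]].
At the point, J = [[-1.0000, -15.0000], [-1.7500, 0.0000]] (det J = -26.2500).
Solving J·Δ = −F gives Δ = (-7.5714, 0.5214).
Then the next iterate is (u, v)₁ = (-10.5714, -0.9786).
Re-evaluating at (-10.5714, -0.9786): F = (-15.518654, 41.382166), so ‖F‖₂ = 44.1963.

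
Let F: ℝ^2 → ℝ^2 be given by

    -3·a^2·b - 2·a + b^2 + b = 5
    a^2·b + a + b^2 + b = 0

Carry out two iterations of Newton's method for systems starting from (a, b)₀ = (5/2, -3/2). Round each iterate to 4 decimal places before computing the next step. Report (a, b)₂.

(1.1943, -1.5967)

At (5/2, -3/2): F = (18.8750, -6.1250).
Jacobian J = [[-6·a·b - 2, -3·a^2 + 2·b + 1], [2·a·b + 1, a^2 + 2·b + 1]].
At the point, J = [[20.5000, -20.7500], [-6.5000, 4.2500]] (det J = -47.7500).
Solving J·Δ = −F gives Δ = (-0.9817, -0.0602).
Then the next iterate is (a, b)₁ = (1.5183, -1.5602).
Round to (1.5183, -1.5602) and repeat: F = (3.627306, -1.204303), J = [[12.213110, -9.036105], [-3.737703, 0.184835]].
Δ = (-0.3240, -0.0365), so (a, b)₂ = (1.1943, -1.5967).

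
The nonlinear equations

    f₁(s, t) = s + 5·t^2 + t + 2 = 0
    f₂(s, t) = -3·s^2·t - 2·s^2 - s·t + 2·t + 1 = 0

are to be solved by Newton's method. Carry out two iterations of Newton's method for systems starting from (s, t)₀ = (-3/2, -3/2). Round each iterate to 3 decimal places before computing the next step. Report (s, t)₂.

At (-3/2, -3/2): F = (10.250, 1.375).
Jacobian J = [[1, 10·t + 1], [-6·s·t - 4·s - t, -3·s^2 - s + 2]].
At the point, J = [[1.000, -14.000], [-6.000, -3.250]] (det J = -87.250).
Solving J·Δ = −F gives Δ = (-0.161, 0.721).
Then the next iterate is (s, t)₁ = (-1.661, -0.779).
Round to (-1.661, -0.779) and repeat: F = (2.59421, -0.92216), J = [[1.000, -6.790], [-0.34051, -4.61576]].
Δ = (-2.632, -0.006), so (s, t)₂ = (-4.293, -0.785).

(-4.293, -0.785)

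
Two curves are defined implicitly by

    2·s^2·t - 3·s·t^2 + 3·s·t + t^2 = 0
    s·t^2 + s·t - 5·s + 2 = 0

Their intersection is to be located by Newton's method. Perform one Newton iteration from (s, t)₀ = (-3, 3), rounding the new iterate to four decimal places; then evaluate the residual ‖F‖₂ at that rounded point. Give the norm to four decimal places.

At (-3, 3): F = (117.0000, -19.0000).
Jacobian J = [[4·s·t - 3·t^2 + 3·t, 2·s^2 - 6·s·t + 3·s + 2·t], [t^2 + t - 5, 2·s·t + s]].
At the point, J = [[-54.0000, 69.0000], [7.0000, -21.0000]] (det J = 651.0000).
Solving J·Δ = −F gives Δ = (1.7604, -0.3180).
Then the next iterate is (s, t)₁ = (-1.2396, 2.6820).
Re-evaluating at (-1.2396, 2.6820): F = (32.211458, -4.043204), so ‖F‖₂ = 32.4642.

32.4642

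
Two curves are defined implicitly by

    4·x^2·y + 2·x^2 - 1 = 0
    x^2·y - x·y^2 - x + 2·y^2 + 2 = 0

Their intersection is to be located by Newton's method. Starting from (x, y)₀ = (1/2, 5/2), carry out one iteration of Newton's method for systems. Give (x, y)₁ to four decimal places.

(0.4591, 0.9910)

At (1/2, 5/2): F = (2.0000, 11.5000).
Jacobian J = [[8·x·y + 4·x, 4·x^2], [2·x·y - y^2 - 1, x^2 - 2·x·y + 4·y]].
At the point, J = [[12.0000, 1.0000], [-4.7500, 7.7500]] (det J = 97.7500).
Solving J·Δ = −F gives Δ = (-0.0409, -1.5090).
Then the next iterate is (x, y)₁ = (0.4591, 0.9910).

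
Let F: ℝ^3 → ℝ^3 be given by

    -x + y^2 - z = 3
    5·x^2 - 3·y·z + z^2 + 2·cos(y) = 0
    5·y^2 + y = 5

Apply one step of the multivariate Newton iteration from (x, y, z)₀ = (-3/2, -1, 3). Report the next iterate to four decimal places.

At (-3/2, -1, 3): F = (-3.5000, 30.330605, -1.0000).
Jacobian J = [[-1, 2·y, -1], [10·x, -3·z - 2·sin(y), -3·y + 2·z], [0, 10·y + 1, 0]].
At the point, J = [[-1.0000, -2.0000, -1.0000], [-15.0000, -7.317058, 9.0000], [0.0000, -9.0000, 0.0000]] (det J = -216.0000).
Solving J·Δ = −F gives Δ = (0.0685, -0.1111, -3.3463).
Then the next iterate is (x, y, z)₁ = (-1.4315, -1.1111, -0.3463).

(-1.4315, -1.1111, -0.3463)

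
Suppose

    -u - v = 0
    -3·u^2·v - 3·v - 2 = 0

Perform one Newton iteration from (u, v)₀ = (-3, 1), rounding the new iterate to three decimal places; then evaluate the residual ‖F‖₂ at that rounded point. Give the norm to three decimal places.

At (-3, 1): F = (2.000, -32.000).
Jacobian J = [[-1, -1], [-6·u·v, -3·u^2 - 3]].
At the point, J = [[-1.000, -1.000], [18.000, -30.000]] (det J = 48.000).
Solving J·Δ = −F gives Δ = (1.917, 0.083).
Then the next iterate is (u, v)₁ = (-1.083, 1.083).
Re-evaluating at (-1.083, 1.083): F = (0.000, -9.05972), so ‖F‖₂ = 9.060.

9.060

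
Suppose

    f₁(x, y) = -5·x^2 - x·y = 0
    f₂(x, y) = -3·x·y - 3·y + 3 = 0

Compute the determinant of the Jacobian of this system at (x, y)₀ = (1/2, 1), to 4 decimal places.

J = [[-10·x - y, -x], [-3·y, -3·x - 3]].
At the point, J = [[-6.0000, -0.5000], [-3.0000, -4.5000]].
det J = 25.5000.

25.5000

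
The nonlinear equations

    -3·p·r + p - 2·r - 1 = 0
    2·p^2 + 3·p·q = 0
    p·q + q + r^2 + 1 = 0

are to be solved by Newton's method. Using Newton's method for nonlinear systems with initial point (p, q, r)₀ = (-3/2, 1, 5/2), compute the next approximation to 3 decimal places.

At (-3/2, 1, 5/2): F = (3.750, 0.000, 6.750).
Jacobian J = [[-3·r + 1, 0, -3·p - 2], [4·p + 3·q, 3·p, 0], [q, p + 1, 2·r]].
At the point, J = [[-6.500, 0.000, 2.500], [-3.000, -4.500, 0.000], [1.000, -0.500, 5.000]] (det J = 161.250).
Solving J·Δ = −F gives Δ = (0.052, -0.035, -1.364).
Then the next iterate is (p, q, r)₁ = (-1.448, 0.965, 1.136).

(-1.448, 0.965, 1.136)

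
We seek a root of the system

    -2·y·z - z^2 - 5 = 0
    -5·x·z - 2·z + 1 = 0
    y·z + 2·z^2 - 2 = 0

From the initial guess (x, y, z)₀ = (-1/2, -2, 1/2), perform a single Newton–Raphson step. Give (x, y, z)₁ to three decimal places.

(0.550, 3.000, 3.250)

At (-1/2, -2, 1/2): F = (-3.250, 1.250, -2.500).
Jacobian J = [[0, -2·z, -2·y - 2·z], [-5·z, 0, -5·x - 2], [0, z, y + 4·z]].
At the point, J = [[0.000, -1.000, 3.000], [-2.500, 0.000, 0.500], [0.000, 0.500, 0.000]] (det J = -3.750).
Solving J·Δ = −F gives Δ = (1.050, 5.000, 2.750).
Then the next iterate is (x, y, z)₁ = (0.550, 3.000, 3.250).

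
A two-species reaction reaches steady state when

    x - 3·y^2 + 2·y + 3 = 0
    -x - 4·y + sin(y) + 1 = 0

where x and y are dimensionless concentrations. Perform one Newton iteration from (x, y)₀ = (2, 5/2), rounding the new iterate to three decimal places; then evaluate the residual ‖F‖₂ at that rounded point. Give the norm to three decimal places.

3.503

At (2, 5/2): F = (-8.750, -10.40153).
Jacobian J = [[1, -6·y + 2], [-1, cos(y) - 4]].
At the point, J = [[1.000, -13.000], [-1.000, -4.80114]] (det J = -17.80114).
Solving J·Δ = −F gives Δ = (-5.236, -1.076).
Then the next iterate is (x, y)₁ = (-3.236, 1.424).
Re-evaluating at (-3.236, 1.424): F = (-3.47133, -0.47076), so ‖F‖₂ = 3.503.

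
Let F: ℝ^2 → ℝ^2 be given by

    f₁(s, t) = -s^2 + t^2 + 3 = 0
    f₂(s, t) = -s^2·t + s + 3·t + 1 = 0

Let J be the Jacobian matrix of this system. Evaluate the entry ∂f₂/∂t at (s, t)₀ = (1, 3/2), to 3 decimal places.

2.000

∂f₂/∂t = -s^2 + 3.
At (1, 3/2) this is 2.000.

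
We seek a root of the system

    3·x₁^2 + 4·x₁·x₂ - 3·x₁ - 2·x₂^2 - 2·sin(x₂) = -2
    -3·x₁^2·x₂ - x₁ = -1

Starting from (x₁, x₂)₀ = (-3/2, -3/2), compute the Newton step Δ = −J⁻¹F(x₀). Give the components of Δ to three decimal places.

(1.101, -0.494)

At (-3/2, -3/2): F = (19.74499, 12.625).
Jacobian J = [[6·x₁ + 4·x₂ - 3, 4·x₁ - 4·x₂ - 2·cos(x₂)], [-6·x₁·x₂ - 1, -3·x₁^2]].
At the point, J = [[-18.000, -0.14147], [-14.500, -6.750]] (det J = 119.44862).
Solving J·Δ = −F gives Δ = (1.101, -0.494).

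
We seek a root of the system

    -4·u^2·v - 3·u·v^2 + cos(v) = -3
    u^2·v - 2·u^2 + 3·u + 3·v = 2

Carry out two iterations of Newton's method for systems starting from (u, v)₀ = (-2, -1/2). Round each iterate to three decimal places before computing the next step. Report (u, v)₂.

At (-2, -1/2): F = (13.37758, -19.500).
Jacobian J = [[-8·u·v - 3·v^2, -4·u^2 - 6·u·v - sin(v)], [2·u·v - 4·u + 3, u^2 + 3]].
At the point, J = [[-8.750, -21.52057], [13.000, 7.000]] (det J = 218.51747).
Solving J·Δ = −F gives Δ = (1.492, 0.015).
Then the next iterate is (u, v)₁ = (-0.508, -0.485).
Round to (-0.508, -0.485) and repeat: F = (4.74380, -5.62029), J = [[-2.67671, -2.04433], [5.52476, 3.25806]].
Δ = (-1.541, 4.338), so (u, v)₂ = (-2.049, 3.853).

(-2.049, 3.853)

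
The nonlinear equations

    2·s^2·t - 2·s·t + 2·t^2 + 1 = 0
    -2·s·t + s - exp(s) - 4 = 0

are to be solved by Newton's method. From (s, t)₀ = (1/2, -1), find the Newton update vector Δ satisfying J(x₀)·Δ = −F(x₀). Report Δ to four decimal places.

At (1/2, -1): F = (3.5000, -4.148721).
Jacobian J = [[4·s·t - 2·t, 2·s^2 - 2·s + 4·t], [-2·t - exp(s) + 1, -2·s]].
At the point, J = [[0.0000, -4.5000], [1.351279, -1.0000]] (det J = 6.080754).
Solving J·Δ = −F gives Δ = (3.6458, 0.7778).

(3.6458, 0.7778)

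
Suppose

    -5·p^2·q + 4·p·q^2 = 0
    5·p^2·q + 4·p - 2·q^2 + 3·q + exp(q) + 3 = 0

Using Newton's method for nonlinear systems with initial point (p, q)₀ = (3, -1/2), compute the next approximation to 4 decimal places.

(-1.2886, -1.2564)

At (3, -1/2): F = (25.5000, -8.893469).
Jacobian J = [[-10·p·q + 4·q^2, -5·p^2 + 8·p·q], [10·p·q + 4, 5·p^2 - 4·q + exp(q) + 3]].
At the point, J = [[16.0000, -57.0000], [-11.0000, 50.606531]] (det J = 182.704491).
Solving J·Δ = −F gives Δ = (-4.2886, -0.7564).
Then the next iterate is (p, q)₁ = (-1.2886, -1.2564).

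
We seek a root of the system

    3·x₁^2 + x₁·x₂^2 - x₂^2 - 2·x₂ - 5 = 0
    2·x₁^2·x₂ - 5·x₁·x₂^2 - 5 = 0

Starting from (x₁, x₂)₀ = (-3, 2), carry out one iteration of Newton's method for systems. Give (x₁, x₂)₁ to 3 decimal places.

(-2.048, 1.370)

At (-3, 2): F = (2.000, 91.000).
Jacobian J = [[6·x₁ + x₂^2, 2·x₁·x₂ - 2·x₂ - 2], [4·x₁·x₂ - 5·x₂^2, 2·x₁^2 - 10·x₁·x₂]].
At the point, J = [[-14.000, -18.000], [-44.000, 78.000]] (det J = -1884.000).
Solving J·Δ = −F gives Δ = (0.952, -0.630).
Then the next iterate is (x₁, x₂)₁ = (-2.048, 1.370).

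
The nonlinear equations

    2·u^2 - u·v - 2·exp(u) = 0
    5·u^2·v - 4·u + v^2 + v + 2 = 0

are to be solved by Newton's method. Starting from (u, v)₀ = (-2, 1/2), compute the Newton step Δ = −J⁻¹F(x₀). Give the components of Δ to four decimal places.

(0.9126, -0.3624)

At (-2, 1/2): F = (8.729329, 20.7500).
Jacobian J = [[4·u - v - 2·exp(u), -u], [10·u·v - 4, 5·u^2 + 2·v + 1]].
At the point, J = [[-8.770671, 2.0000], [-14.0000, 22.0000]] (det J = -164.954752).
Solving J·Δ = −F gives Δ = (0.9126, -0.3624).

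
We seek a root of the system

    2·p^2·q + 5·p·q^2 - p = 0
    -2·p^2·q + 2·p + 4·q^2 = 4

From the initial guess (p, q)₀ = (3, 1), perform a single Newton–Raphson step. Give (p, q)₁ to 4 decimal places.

(2.1375, 0.6625)

At (3, 1): F = (30.0000, -12.0000).
Jacobian J = [[4·p·q + 5·q^2 - 1, 2·p^2 + 10·p·q], [-4·p·q + 2, -2·p^2 + 8·q]].
At the point, J = [[16.0000, 48.0000], [-10.0000, -10.0000]] (det J = 320.0000).
Solving J·Δ = −F gives Δ = (-0.8625, -0.3375).
Then the next iterate is (p, q)₁ = (2.1375, 0.6625).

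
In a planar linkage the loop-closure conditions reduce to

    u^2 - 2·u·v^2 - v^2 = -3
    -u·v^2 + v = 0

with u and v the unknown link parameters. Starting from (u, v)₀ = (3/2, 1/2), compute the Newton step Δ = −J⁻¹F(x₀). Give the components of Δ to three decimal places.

(-0.722, 0.611)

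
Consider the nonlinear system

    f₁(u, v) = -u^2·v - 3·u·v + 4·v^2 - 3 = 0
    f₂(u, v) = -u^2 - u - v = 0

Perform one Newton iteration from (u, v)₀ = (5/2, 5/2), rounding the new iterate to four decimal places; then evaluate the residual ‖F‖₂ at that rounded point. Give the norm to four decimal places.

3.1801

At (5/2, 5/2): F = (-12.3750, -11.2500).
Jacobian J = [[-2·u·v - 3·v, -u^2 - 3·u + 8·v], [-2·u - 1, -1]].
At the point, J = [[-20.0000, 6.2500], [-6.0000, -1.0000]] (det J = 57.5000).
Solving J·Δ = −F gives Δ = (-1.4380, -2.6217).
Then the next iterate is (u, v)₁ = (1.0620, -0.1217).
Re-evaluating at (1.0620, -0.1217): F = (-2.415762, -2.068144), so ‖F‖₂ = 3.1801.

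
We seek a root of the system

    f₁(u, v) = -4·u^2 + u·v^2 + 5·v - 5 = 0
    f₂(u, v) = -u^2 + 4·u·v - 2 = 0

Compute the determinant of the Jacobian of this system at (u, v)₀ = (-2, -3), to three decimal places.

-64.000

J = [[-8·u + v^2, 2·u·v + 5], [-2·u + 4·v, 4·u]].
At the point, J = [[25.000, 17.000], [-8.000, -8.000]].
det J = -64.000.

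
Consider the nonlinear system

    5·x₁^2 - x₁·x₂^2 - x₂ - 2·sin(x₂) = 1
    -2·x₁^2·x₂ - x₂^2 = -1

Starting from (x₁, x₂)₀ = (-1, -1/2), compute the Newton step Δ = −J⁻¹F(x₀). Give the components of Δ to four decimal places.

At (-1, -1/2): F = (5.708851, 1.7500).
Jacobian J = [[10·x₁ - x₂^2, -2·x₁·x₂ - 2·cos(x₂) - 1], [-4·x₁·x₂, -2·x₁^2 - 2·x₂]].
At the point, J = [[-10.2500, -3.755165], [-2.0000, -1.0000]] (det J = 2.739670).
Solving J·Δ = −F gives Δ = (-0.3149, 2.3798).

(-0.3149, 2.3798)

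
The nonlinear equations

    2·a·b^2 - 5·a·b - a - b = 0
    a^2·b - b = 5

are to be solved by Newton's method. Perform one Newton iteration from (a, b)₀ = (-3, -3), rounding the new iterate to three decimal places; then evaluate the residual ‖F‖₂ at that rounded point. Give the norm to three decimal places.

At (-3, -3): F = (-93.000, -29.000).
Jacobian J = [[2·b^2 - 5·b - 1, 4·a·b - 5·a - 1], [2·a·b, a^2 - 1]].
At the point, J = [[32.000, 50.000], [18.000, 8.000]] (det J = -644.000).
Solving J·Δ = −F gives Δ = (1.096, 1.158).
Then the next iterate is (a, b)₁ = (-1.904, -1.842).
Re-evaluating at (-1.904, -1.842): F = (-26.71025, -9.83565), so ‖F‖₂ = 28.464.

28.464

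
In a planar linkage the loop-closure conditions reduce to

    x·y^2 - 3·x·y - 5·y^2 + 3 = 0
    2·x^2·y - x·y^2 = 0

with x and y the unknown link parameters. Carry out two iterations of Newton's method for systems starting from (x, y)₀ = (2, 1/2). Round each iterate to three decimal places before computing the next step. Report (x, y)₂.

(0.526, 0.656)

At (2, 1/2): F = (-0.750, 3.500).
Jacobian J = [[y^2 - 3·y, 2·x·y - 3·x - 10·y], [4·x·y - y^2, 2·x^2 - 2·x·y]].
At the point, J = [[-1.250, -9.000], [3.750, 6.000]] (det J = 26.250).
Solving J·Δ = −F gives Δ = (-1.029, 0.060).
Then the next iterate is (x, y)₁ = (0.971, 0.560).
Round to (0.971, 0.560) and repeat: F = (0.10523, 0.75148), J = [[-1.36640, -7.42548], [1.86144, 0.79816]].
Δ = (-0.445, 0.096), so (x, y)₂ = (0.526, 0.656).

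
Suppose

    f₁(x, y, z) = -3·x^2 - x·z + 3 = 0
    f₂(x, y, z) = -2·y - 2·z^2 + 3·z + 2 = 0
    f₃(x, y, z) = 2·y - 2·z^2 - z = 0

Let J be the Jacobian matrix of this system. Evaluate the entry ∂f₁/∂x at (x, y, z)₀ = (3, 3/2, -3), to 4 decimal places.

-15.0000

∂f₁/∂x = -6·x - z.
At (3, 3/2, -3) this is -15.0000.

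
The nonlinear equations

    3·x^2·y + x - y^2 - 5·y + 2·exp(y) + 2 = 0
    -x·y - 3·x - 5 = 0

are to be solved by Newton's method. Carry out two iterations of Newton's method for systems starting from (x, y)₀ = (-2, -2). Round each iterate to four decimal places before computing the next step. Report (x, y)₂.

(-1.8599, -0.3217)

At (-2, -2): F = (-17.729329, -3.0000).
Jacobian J = [[6·x·y + 1, 3·x^2 - 2·y + 2·exp(y) - 5], [-y - 3, -x]].
At the point, J = [[25.0000, 11.270671], [-1.0000, 2.0000]] (det J = 61.270671).
Solving J·Δ = −F gives Δ = (0.0269, 1.5134).
Then the next iterate is (x, y)₁ = (-1.9731, -0.4866).
Round to (-1.9731, -0.4866) and repeat: F = (-2.230636, -0.040810), J = [[6.760663, 8.881997], [-2.5134, 1.9731]].
Δ = (0.1132, 0.1649), so (x, y)₂ = (-1.8599, -0.3217).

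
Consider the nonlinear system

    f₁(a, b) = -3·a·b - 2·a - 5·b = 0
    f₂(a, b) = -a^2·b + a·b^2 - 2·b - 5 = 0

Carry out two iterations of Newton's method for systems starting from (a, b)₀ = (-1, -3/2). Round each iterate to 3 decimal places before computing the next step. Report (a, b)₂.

(-3.170, -2.492)

At (-1, -3/2): F = (5.000, -2.750).
Jacobian J = [[-3·b - 2, -3·a - 5], [-2·a·b + b^2, -a^2 + 2·a·b - 2]].
At the point, J = [[2.500, -2.000], [-0.750, 0.000]] (det J = -1.500).
Solving J·Δ = −F gives Δ = (-3.667, -2.083).
Then the next iterate is (a, b)₁ = (-4.667, -3.583).
Round to (-4.667, -3.583) and repeat: F = (-22.91658, 20.29250), J = [[8.749, 9.001], [-20.60583, 9.66283]].
Δ = (1.497, 1.091), so (a, b)₂ = (-3.170, -2.492).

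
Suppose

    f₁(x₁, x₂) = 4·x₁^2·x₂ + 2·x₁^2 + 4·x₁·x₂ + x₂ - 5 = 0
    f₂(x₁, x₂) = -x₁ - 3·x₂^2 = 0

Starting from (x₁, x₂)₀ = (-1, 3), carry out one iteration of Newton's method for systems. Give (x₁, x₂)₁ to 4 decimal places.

(-1.0900, 1.5606)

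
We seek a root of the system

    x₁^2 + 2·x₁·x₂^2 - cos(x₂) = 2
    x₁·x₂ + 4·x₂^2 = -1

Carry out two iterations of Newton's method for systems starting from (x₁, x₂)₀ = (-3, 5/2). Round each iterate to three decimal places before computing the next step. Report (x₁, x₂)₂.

(-9.240, 1.924)

At (-3, 5/2): F = (-29.69886, 18.500).
Jacobian J = [[2·x₁ + 2·x₂^2, 4·x₁·x₂ + sin(x₂)], [x₂, x₁ + 8·x₂]].
At the point, J = [[6.500, -29.40153], [2.500, 17.000]] (det J = 184.00382).
Solving J·Δ = −F gives Δ = (-0.212, -1.057).
Then the next iterate is (x₁, x₂)₁ = (-3.212, 1.443).
Round to (-3.212, 1.443) and repeat: F = (-5.18687, 4.69408), J = [[-2.25950, -17.54782], [1.443, 8.332]].
Δ = (-6.028, 0.481), so (x₁, x₂)₂ = (-9.240, 1.924).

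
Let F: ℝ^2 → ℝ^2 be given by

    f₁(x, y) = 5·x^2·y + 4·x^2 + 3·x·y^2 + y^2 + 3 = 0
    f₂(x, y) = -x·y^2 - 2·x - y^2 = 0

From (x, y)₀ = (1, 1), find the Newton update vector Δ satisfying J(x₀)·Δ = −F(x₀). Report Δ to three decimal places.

(-0.267, -0.800)

At (1, 1): F = (16.000, -4.000).
Jacobian J = [[10·x·y + 8·x + 3·y^2, 5·x^2 + 6·x·y + 2·y], [-y^2 - 2, -2·x·y - 2·y]].
At the point, J = [[21.000, 13.000], [-3.000, -4.000]] (det J = -45.000).
Solving J·Δ = −F gives Δ = (-0.267, -0.800).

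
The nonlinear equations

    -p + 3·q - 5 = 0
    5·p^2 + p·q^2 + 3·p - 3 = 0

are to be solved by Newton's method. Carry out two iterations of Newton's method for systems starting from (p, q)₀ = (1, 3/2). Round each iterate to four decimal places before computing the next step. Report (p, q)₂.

(0.3763, 1.7921)

At (1, 3/2): F = (-1.5000, 7.2500).
Jacobian J = [[-1, 3], [10·p + q^2 + 3, 2·p·q]].
At the point, J = [[-1.0000, 3.0000], [15.2500, 3.0000]] (det J = -48.7500).
Solving J·Δ = −F gives Δ = (-0.5385, 0.3205).
Then the next iterate is (p, q)₁ = (0.4615, 1.8205).
Round to (0.4615, 1.8205) and repeat: F = (0.0000, 0.978924), J = [[-1.0000, 3.0000], [10.929220, 1.680322]].
Δ = (-0.0852, -0.0284), so (p, q)₂ = (0.3763, 1.7921).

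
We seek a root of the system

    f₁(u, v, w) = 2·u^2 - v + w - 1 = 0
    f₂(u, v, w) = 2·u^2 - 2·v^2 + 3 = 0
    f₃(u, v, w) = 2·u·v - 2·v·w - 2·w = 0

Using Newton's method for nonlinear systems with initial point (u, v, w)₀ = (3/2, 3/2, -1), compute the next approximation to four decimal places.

At (3/2, 3/2, -1): F = (1.0000, 3.0000, 9.5000).
Jacobian J = [[4·u, -1, 1], [4·u, -4·v, 0], [2·v, 2·u - 2·w, -2·v - 2]].
At the point, J = [[6.0000, -1.0000, 1.0000], [6.0000, -6.0000, 0.0000], [3.0000, 5.0000, -5.0000]] (det J = 198.0000).
Solving J·Δ = −F gives Δ = (-0.4394, 0.0606, 1.6970).
Then the next iterate is (u, v, w)₁ = (1.0606, 1.5606, 0.6970).

(1.0606, 1.5606, 0.6970)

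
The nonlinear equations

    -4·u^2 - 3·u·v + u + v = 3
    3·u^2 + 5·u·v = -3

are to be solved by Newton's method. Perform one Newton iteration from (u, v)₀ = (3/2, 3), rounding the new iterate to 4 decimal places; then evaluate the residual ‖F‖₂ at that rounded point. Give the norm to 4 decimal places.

10.5750

At (3/2, 3): F = (-21.0000, 32.2500).
Jacobian J = [[-8·u - 3·v + 1, -3·u + 1], [6·u + 5·v, 5·u]].
At the point, J = [[-20.0000, -3.5000], [24.0000, 7.5000]] (det J = -66.0000).
Solving J·Δ = −F gives Δ = (-0.6761, -2.1364).
Then the next iterate is (u, v)₁ = (0.8239, 0.8636).
Re-evaluating at (0.8239, 0.8636): F = (-6.162305, 8.594034), so ‖F‖₂ = 10.5750.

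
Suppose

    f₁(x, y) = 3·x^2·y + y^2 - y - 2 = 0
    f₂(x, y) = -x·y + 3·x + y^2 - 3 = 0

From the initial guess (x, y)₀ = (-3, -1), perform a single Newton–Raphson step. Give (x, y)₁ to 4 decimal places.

(0.9615, -2.8462)

At (-3, -1): F = (-27.0000, -14.0000).
Jacobian J = [[6·x·y, 3·x^2 + 2·y - 1], [-y + 3, -x + 2·y]].
At the point, J = [[18.0000, 24.0000], [4.0000, 1.0000]] (det J = -78.0000).
Solving J·Δ = −F gives Δ = (3.9615, -1.8462).
Then the next iterate is (x, y)₁ = (0.9615, -2.8462).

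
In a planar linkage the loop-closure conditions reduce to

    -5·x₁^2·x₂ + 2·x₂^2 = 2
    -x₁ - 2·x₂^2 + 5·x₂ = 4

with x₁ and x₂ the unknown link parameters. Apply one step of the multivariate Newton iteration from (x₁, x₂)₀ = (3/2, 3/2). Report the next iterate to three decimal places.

At (3/2, 3/2): F = (-14.375, -2.500).
Jacobian J = [[-10·x₁·x₂, -5·x₁^2 + 4·x₂], [-1, -4·x₂ + 5]].
At the point, J = [[-22.500, -5.250], [-1.000, -1.000]] (det J = 17.250).
Solving J·Δ = −F gives Δ = (-0.072, -2.428).
Then the next iterate is (x₁, x₂)₁ = (1.428, -0.928).

(1.428, -0.928)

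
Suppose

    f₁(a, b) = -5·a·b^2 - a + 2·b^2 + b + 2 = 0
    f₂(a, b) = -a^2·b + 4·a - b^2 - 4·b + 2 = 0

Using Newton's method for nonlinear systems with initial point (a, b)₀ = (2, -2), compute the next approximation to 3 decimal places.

(0.109, -2.173)

At (2, -2): F = (-34.000, 22.000).
Jacobian J = [[-5·b^2 - 1, -10·a·b + 4·b + 1], [-2·a·b + 4, -a^2 - 2·b - 4]].
At the point, J = [[-21.000, 33.000], [12.000, -4.000]] (det J = -312.000).
Solving J·Δ = −F gives Δ = (-1.891, -0.173).
Then the next iterate is (a, b)₁ = (0.109, -2.173).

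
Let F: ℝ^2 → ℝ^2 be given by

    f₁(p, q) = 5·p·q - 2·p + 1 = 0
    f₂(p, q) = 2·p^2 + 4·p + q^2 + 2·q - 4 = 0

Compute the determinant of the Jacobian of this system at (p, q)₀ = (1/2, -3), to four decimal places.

53.0000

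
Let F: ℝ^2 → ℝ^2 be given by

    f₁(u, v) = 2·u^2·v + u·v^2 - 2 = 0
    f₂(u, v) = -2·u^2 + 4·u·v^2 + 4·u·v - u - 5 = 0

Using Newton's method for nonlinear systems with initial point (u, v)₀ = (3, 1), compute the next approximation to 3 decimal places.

At (3, 1): F = (19.000, -2.000).
Jacobian J = [[4·u·v + v^2, 2·u^2 + 2·u·v], [-4·u + 4·v^2 + 4·v - 1, 8·u·v + 4·u]].
At the point, J = [[13.000, 24.000], [-5.000, 36.000]] (det J = 588.000).
Solving J·Δ = −F gives Δ = (-1.245, -0.117).
Then the next iterate is (u, v)₁ = (1.755, 0.883).

(1.755, 0.883)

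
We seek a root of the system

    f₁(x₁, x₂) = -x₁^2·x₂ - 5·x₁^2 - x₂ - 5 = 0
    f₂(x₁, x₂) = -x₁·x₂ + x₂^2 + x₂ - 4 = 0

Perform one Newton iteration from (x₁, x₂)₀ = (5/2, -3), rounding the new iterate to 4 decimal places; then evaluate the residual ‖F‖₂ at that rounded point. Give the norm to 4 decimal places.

3.8607

At (5/2, -3): F = (-14.5000, 9.5000).
Jacobian J = [[-2·x₁·x₂ - 10·x₁, -x₁^2 - 1], [-x₂, -x₁ + 2·x₂ + 1]].
At the point, J = [[-10.0000, -7.2500], [3.0000, -7.5000]] (det J = 96.7500).
Solving J·Δ = −F gives Δ = (-1.8359, 0.5323).
Then the next iterate is (x₁, x₂)₁ = (0.6641, -2.4677).
Re-evaluating at (0.6641, -2.4677): F = (-3.649117, 1.260643), so ‖F‖₂ = 3.8607.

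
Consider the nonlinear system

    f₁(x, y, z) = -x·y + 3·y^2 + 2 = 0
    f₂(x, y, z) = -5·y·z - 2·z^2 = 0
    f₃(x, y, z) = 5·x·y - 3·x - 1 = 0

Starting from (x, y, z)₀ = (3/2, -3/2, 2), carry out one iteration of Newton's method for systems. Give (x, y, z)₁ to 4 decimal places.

(0.5568, -0.5871, -2.2576)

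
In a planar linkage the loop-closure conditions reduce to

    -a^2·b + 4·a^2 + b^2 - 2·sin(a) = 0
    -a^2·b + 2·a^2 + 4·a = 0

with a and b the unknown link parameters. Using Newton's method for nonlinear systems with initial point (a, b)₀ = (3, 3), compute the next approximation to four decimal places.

(1.0666, 3.7630)

At (3, 3): F = (17.717760, 3.0000).
Jacobian J = [[-2·a·b + 8·a - 2·cos(a), -a^2 + 2·b], [-2·a·b + 4·a + 4, -a^2]].
At the point, J = [[7.979985, -3.0000], [-2.0000, -9.0000]] (det J = -77.819865).
Solving J·Δ = −F gives Δ = (-1.9334, 0.7630).
Then the next iterate is (a, b)₁ = (1.0666, 3.7630).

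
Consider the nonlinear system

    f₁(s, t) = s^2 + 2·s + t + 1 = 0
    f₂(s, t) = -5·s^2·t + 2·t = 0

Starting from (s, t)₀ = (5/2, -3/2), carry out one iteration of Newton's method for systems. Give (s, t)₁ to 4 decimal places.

(1.0209, -1.8963)

At (5/2, -3/2): F = (10.7500, 43.8750).
Jacobian J = [[2·s + 2, 1], [-10·s·t, -5·s^2 + 2]].
At the point, J = [[7.0000, 1.0000], [37.5000, -29.2500]] (det J = -242.2500).
Solving J·Δ = −F gives Δ = (-1.4791, -0.3963).
Then the next iterate is (s, t)₁ = (1.0209, -1.8963).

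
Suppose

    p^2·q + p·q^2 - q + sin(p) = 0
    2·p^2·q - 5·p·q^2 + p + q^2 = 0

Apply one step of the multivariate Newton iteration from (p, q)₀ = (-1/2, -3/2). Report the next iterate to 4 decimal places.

(-0.5043, -0.8344)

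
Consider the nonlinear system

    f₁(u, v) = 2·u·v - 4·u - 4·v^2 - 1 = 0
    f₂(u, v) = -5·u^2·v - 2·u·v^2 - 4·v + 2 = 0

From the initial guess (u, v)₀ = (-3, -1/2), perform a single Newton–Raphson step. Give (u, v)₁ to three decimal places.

(-0.299, -0.752)

At (-3, -1/2): F = (13.000, 28.000).
Jacobian J = [[2·v - 4, 2·u - 8·v], [-10·u·v - 2·v^2, -5·u^2 - 4·u·v - 4]].
At the point, J = [[-5.000, -2.000], [-15.500, -55.000]] (det J = 244.000).
Solving J·Δ = −F gives Δ = (2.701, -0.252).
Then the next iterate is (u, v)₁ = (-0.299, -0.752).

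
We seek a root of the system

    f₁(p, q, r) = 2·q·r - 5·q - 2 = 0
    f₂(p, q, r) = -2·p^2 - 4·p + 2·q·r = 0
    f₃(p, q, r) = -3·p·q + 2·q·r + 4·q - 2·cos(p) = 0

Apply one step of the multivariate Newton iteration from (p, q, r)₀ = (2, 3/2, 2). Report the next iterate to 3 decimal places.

(-0.486, -3.166, 1.611)

At (2, 3/2, 2): F = (-3.500, -10.000, 3.83229).
Jacobian J = [[0, 2·r - 5, 2·q], [-4·p - 4, 2·r, 2·q], [-3·q + 2·sin(p), -3·p + 2·r + 4, 2·q]].
At the point, J = [[0.000, -1.000, 3.000], [-12.000, 4.000, 3.000], [-2.68141, 2.000, 3.000]] (det J = -67.77892).
Solving J·Δ = −F gives Δ = (-2.486, -4.666, -0.389).
Then the next iterate is (p, q, r)₁ = (-0.486, -3.166, 1.611).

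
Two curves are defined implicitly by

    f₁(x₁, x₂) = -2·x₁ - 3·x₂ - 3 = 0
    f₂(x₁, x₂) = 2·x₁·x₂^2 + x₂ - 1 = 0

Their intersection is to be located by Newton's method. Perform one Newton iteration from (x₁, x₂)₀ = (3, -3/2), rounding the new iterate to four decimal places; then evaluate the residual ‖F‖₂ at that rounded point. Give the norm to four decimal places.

At (3, -3/2): F = (-4.5000, 11.0000).
Jacobian J = [[-2, -3], [2·x₂^2, 4·x₁·x₂ + 1]].
At the point, J = [[-2.0000, -3.0000], [4.5000, -17.0000]] (det J = 47.5000).
Solving J·Δ = −F gives Δ = (-2.3053, 0.0368).
Then the next iterate is (x₁, x₂)₁ = (0.6947, -1.4632).
Re-evaluating at (0.6947, -1.4632): F = (0.0002, 0.511442), so ‖F‖₂ = 0.5114.

0.5114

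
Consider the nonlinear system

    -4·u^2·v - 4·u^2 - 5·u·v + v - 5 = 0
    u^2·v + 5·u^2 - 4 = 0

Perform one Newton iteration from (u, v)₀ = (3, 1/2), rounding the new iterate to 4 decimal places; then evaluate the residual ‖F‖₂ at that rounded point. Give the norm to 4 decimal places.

At (3, 1/2): F = (-66.0000, 45.5000).
Jacobian J = [[-8·u·v - 8·u - 5·v, -4·u^2 - 5·u + 1], [2·u·v + 10·u, u^2]].
At the point, J = [[-38.5000, -50.0000], [33.0000, 9.0000]] (det J = 1303.5000).
Solving J·Δ = −F gives Δ = (-1.2896, -0.3270).
Then the next iterate is (u, v)₁ = (1.7104, 0.1730).
Re-evaluating at (1.7104, 0.1730): F = (-20.032793, 11.133447), so ‖F‖₂ = 22.9187.

22.9187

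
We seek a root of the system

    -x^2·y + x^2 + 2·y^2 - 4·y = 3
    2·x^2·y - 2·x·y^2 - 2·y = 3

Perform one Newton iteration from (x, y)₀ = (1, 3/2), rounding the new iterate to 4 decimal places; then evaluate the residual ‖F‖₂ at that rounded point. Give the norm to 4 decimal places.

219.9552

At (1, 3/2): F = (-5.0000, -7.5000).
Jacobian J = [[-2·x·y + 2·x, -x^2 + 4·y - 4], [4·x·y - 2·y^2, 2·x^2 - 4·x·y - 2]].
At the point, J = [[-1.0000, 1.0000], [1.5000, -6.0000]] (det J = 4.5000).
Solving J·Δ = −F gives Δ = (-8.3333, -3.3333).
Then the next iterate is (x, y)₁ = (-7.3333, -1.8333).
Re-evaluating at (-7.3333, -1.8333): F = (163.422370, -147.218928), so ‖F‖₂ = 219.9552.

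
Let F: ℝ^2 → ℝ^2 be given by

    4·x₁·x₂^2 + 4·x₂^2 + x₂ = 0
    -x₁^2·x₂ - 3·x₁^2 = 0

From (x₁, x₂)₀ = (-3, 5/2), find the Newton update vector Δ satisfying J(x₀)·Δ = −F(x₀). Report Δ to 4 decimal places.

(1.4153, -0.3107)

At (-3, 5/2): F = (-47.5000, -49.5000).
Jacobian J = [[4·x₂^2, 8·x₁·x₂ + 8·x₂ + 1], [-2·x₁·x₂ - 6·x₁, -x₁^2]].
At the point, J = [[25.0000, -39.0000], [33.0000, -9.0000]] (det J = 1062.0000).
Solving J·Δ = −F gives Δ = (1.4153, -0.3107).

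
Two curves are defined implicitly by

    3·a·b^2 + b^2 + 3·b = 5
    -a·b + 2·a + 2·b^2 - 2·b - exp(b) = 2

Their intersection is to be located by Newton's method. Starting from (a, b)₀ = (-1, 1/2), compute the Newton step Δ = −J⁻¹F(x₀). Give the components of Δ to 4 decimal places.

(4.1497, 0.8877)

At (-1, 1/2): F = (-4.0000, -5.648721).
Jacobian J = [[3·b^2, 6·a·b + 2·b + 3], [-b + 2, -a + 4·b - exp(b) - 2]].
At the point, J = [[0.7500, 1.0000], [1.5000, -0.648721]] (det J = -1.986541).
Solving J·Δ = −F gives Δ = (4.1497, 0.8877).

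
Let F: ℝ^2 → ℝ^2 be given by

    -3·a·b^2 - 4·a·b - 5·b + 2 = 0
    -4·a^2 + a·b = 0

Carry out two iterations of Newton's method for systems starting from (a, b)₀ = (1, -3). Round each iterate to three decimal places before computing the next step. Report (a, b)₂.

At (1, -3): F = (2.000, -7.000).
Jacobian J = [[-3·b^2 - 4·b, -6·a·b - 4·a - 5], [-8·a + b, a]].
At the point, J = [[-15.000, 9.000], [-11.000, 1.000]] (det J = 84.000).
Solving J·Δ = −F gives Δ = (-0.774, -1.512).
Then the next iterate is (a, b)₁ = (0.226, -4.512).
Round to (0.226, -4.512) and repeat: F = (14.83603, -1.22402), J = [[-43.02643, 0.21427], [-6.320, 0.226]].
Δ = (0.432, 17.495), so (a, b)₂ = (0.658, 12.983).

(0.658, 12.983)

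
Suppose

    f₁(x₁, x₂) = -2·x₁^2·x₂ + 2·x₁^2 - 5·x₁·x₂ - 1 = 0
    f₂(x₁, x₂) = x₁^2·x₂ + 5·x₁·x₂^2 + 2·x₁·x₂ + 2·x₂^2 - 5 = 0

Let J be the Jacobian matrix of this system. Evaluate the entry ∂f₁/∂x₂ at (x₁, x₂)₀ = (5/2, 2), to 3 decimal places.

∂f₁/∂x₂ = -2·x₁^2 - 5·x₁.
At (5/2, 2) this is -25.000.

-25.000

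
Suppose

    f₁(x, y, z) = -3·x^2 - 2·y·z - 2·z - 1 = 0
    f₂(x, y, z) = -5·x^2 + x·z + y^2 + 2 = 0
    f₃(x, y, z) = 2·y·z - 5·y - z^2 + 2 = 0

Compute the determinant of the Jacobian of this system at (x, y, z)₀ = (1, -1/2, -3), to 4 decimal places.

211.0000

J = [[-6·x, -2·z, -2·y - 2], [-10·x + z, 2·y, x], [0, 2·z - 5, 2·y - 2·z]].
At the point, J = [[-6.0000, 6.0000, -1.0000], [-13.0000, -1.0000, 1.0000], [0.0000, -11.0000, 5.0000]].
det J = 211.0000.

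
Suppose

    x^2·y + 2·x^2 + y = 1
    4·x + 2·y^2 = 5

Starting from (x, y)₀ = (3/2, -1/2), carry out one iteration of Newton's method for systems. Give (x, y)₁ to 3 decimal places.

(1.108, -0.534)

At (3/2, -1/2): F = (1.875, 1.500).
Jacobian J = [[2·x·y + 4·x, x^2 + 1], [4, 4·y]].
At the point, J = [[4.500, 3.250], [4.000, -2.000]] (det J = -22.000).
Solving J·Δ = −F gives Δ = (-0.392, -0.034).
Then the next iterate is (x, y)₁ = (1.108, -0.534).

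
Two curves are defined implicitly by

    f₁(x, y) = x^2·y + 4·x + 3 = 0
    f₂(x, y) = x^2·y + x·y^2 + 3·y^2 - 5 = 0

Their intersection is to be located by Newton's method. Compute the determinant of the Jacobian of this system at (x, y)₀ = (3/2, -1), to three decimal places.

J = [[2·x·y + 4, x^2], [2·x·y + y^2, x^2 + 2·x·y + 6·y]].
At the point, J = [[1.000, 2.250], [-2.000, -6.750]].
det J = -2.250.

-2.250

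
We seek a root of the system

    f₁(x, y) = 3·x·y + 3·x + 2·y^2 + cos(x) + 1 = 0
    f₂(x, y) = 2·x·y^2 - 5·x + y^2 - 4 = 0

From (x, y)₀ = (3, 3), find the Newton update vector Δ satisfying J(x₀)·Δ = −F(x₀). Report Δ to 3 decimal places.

At (3, 3): F = (54.01001, 44.000).
Jacobian J = [[3·y - sin(x) + 3, 3·x + 4·y], [2·y^2 - 5, 4·x·y + 2·y]].
At the point, J = [[11.85888, 21.000], [13.000, 42.000]] (det J = 225.07296).
Solving J·Δ = −F gives Δ = (-5.973, 0.801).

(-5.973, 0.801)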